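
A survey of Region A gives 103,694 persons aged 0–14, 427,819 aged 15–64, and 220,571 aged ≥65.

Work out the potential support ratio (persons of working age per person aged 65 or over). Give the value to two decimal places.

Potential support ratio: 1.94

Potential support ratio = 427,819 / 220,571 = 1.94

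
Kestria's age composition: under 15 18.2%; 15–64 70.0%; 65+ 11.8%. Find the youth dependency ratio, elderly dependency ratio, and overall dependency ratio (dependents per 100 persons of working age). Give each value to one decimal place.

Youth dependency ratio = 18.2 / 70.0 × 100 = 26.0
Old-age dependency ratio = 11.8 / 70.0 × 100 = 16.9
Total dependency ratio = (18.2 + 11.8) / 70.0 × 100 = 30.0 / 70.0 × 100 = 42.9

Youth dependency ratio: 26.0
Old-age dependency ratio: 16.9
Total dependency ratio: 42.9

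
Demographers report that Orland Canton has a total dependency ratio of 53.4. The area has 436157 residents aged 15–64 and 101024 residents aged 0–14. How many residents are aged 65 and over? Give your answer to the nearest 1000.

Aged 65 and over: 132000

Total dependency ratio = (youth + elderly) / working-age × 100
53.4 = (101024 + E) / 436157 × 100
⇒ 132000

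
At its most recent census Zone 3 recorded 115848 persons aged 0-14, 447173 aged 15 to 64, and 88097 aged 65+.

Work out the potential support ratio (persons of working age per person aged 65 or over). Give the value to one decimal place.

Potential support ratio: 5.1

Potential support ratio = 447173 / 88097 = 5.1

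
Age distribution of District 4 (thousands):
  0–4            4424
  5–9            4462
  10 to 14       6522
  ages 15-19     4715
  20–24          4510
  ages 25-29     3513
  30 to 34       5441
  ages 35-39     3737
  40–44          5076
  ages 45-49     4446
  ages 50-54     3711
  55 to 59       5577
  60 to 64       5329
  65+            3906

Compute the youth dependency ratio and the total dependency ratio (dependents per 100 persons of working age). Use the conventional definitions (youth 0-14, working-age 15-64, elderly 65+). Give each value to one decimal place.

Youth dependency ratio: 33.5
Total dependency ratio: 41.9

0–14: 4424 + 4462 + 6522 = 15408
15–64: 4715 + 4510 + 3513 + 5441 + 3737 + 5076 + 4446 + 3711 + 5577 + 5329 = 46055
65+: 3906
Youth dependency ratio = 15408 / 46055 × 100 = 33.5
Total dependency ratio = (15408 + 3906) / 46055 × 100 = 19314 / 46055 × 100 = 41.9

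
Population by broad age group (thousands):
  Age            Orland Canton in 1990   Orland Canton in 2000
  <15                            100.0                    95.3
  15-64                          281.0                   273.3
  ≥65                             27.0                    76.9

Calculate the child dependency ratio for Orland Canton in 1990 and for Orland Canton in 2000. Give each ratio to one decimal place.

Orland Canton in 1990: 100.0 / 281.0 × 100 = 35.6
Orland Canton in 2000: 95.3 / 273.3 × 100 = 34.9

Orland Canton in 1990: 35.6
Orland Canton in 2000: 34.9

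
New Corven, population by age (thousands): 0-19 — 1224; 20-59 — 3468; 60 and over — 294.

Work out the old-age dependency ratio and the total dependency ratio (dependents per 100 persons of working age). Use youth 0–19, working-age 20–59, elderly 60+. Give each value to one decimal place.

Old-age dependency ratio: 8.5
Total dependency ratio: 43.8

Old-age dependency ratio = 294 / 3468 × 100 = 8.5
Total dependency ratio = (1224 + 294) / 3468 × 100 = 1518 / 3468 × 100 = 43.8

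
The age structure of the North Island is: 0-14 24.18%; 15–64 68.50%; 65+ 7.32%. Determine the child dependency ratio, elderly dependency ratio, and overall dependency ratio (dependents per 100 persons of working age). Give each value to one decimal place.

Youth dependency ratio = 24.18 / 68.50 × 100 = 35.3
Old-age dependency ratio = 7.32 / 68.50 × 100 = 10.7
Total dependency ratio = (24.18 + 7.32) / 68.50 × 100 = 31.50 / 68.50 × 100 = 46.0

Youth dependency ratio: 35.3
Old-age dependency ratio: 10.7
Total dependency ratio: 46.0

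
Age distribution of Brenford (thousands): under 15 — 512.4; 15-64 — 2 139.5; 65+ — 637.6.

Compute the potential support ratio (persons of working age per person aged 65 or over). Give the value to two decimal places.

Potential support ratio = 2 139.5 / 637.6 = 3.36

Potential support ratio: 3.36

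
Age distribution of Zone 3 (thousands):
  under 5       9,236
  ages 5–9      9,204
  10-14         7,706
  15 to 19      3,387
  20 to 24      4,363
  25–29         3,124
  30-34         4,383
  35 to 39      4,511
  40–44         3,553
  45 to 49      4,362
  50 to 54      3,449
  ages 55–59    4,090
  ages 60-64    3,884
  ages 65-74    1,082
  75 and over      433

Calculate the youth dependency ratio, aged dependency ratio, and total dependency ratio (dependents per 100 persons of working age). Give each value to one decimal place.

Youth dependency ratio: 66.9
Old-age dependency ratio: 3.9
Total dependency ratio: 70.7

0–14: 9,236 + 9,204 + 7,706 = 26,146
15–64: 3,387 + 4,363 + 3,124 + 4,383 + 4,511 + 3,553 + 4,362 + 3,449 + 4,090 + 3,884 = 39,106
65+: 1,082 + 433 = 1,515
Youth dependency ratio = 26,146 / 39,106 × 100 = 66.9
Old-age dependency ratio = 1,515 / 39,106 × 100 = 3.9
Total dependency ratio = (26,146 + 1,515) / 39,106 × 100 = 27,661 / 39,106 × 100 = 70.7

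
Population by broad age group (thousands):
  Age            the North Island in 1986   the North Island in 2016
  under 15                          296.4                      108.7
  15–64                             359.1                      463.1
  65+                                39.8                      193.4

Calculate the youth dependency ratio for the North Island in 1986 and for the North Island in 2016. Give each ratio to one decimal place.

the North Island in 1986: 82.5
the North Island in 2016: 23.5

the North Island in 1986: 296.4 / 359.1 × 100 = 82.5
the North Island in 2016: 108.7 / 463.1 × 100 = 23.5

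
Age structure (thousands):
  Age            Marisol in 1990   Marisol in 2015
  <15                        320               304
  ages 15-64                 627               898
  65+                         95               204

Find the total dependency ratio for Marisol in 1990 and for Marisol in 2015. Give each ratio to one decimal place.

Marisol in 1990: 66.2
Marisol in 2015: 56.6

Marisol in 1990: (320 + 95) / 627 × 100 = 415 / 627 × 100 = 66.2
Marisol in 2015: (304 + 204) / 898 × 100 = 508 / 898 × 100 = 56.6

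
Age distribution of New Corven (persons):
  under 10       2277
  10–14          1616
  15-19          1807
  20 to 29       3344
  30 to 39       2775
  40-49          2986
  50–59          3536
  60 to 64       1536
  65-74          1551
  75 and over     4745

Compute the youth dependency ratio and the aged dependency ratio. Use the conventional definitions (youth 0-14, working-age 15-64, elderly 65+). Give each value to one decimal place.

0–14: 2277 + 1616 = 3893
15–64: 1807 + 3344 + 2775 + 2986 + 3536 + 1536 = 15984
65+: 1551 + 4745 = 6296
Youth dependency ratio = 3893 / 15984 × 100 = 24.4
Old-age dependency ratio = 6296 / 15984 × 100 = 39.4

Youth dependency ratio: 24.4
Old-age dependency ratio: 39.4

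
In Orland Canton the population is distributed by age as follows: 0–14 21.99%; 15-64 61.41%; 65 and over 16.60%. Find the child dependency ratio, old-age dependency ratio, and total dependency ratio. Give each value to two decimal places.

Youth dependency ratio = 21.99 / 61.41 × 100 = 35.81
Old-age dependency ratio = 16.60 / 61.41 × 100 = 27.03
Total dependency ratio = (21.99 + 16.60) / 61.41 × 100 = 38.59 / 61.41 × 100 = 62.84

Youth dependency ratio: 35.81
Old-age dependency ratio: 27.03
Total dependency ratio: 62.84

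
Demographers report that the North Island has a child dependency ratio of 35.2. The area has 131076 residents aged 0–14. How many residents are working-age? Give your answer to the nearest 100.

Youth dependency ratio = youth / working-age × 100
35.2 = 131076 / W × 100
⇒ 372400

Working-age: 372400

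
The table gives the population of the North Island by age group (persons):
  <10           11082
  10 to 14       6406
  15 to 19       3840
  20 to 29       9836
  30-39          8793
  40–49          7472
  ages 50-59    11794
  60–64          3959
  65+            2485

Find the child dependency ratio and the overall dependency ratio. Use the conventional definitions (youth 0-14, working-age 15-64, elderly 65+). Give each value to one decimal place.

Youth dependency ratio: 38.3
Total dependency ratio: 43.7

0–14: 11082 + 6406 = 17488
15–64: 3840 + 9836 + 8793 + 7472 + 11794 + 3959 = 45694
65+: 2485
Youth dependency ratio = 17488 / 45694 × 100 = 38.3
Total dependency ratio = (17488 + 2485) / 45694 × 100 = 19973 / 45694 × 100 = 43.7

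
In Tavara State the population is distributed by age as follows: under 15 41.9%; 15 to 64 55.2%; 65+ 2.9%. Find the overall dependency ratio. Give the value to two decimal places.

Total dependency ratio: 81.16

Total dependency ratio = (41.9 + 2.9) / 55.2 × 100 = 44.8 / 55.2 × 100 = 81.16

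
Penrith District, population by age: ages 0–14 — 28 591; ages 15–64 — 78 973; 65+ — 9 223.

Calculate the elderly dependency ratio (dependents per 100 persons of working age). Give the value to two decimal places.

Old-age dependency ratio: 11.68

Old-age dependency ratio = 9 223 / 78 973 × 100 = 11.68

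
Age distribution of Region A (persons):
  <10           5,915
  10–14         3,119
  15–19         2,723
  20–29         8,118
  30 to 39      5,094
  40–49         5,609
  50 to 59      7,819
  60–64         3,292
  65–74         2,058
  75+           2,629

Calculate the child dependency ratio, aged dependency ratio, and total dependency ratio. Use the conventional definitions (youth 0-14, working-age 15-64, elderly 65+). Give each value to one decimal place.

0–14: 5,915 + 3,119 = 9,034
15–64: 2,723 + 8,118 + 5,094 + 5,609 + 7,819 + 3,292 = 32,655
65+: 2,058 + 2,629 = 4,687
Youth dependency ratio = 9,034 / 32,655 × 100 = 27.7
Old-age dependency ratio = 4,687 / 32,655 × 100 = 14.4
Total dependency ratio = (9,034 + 4,687) / 32,655 × 100 = 13,721 / 32,655 × 100 = 42.0

Youth dependency ratio: 27.7
Old-age dependency ratio: 14.4
Total dependency ratio: 42.0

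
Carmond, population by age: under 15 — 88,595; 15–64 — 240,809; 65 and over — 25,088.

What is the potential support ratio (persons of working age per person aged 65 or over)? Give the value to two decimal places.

Potential support ratio = 240,809 / 25,088 = 9.60

Potential support ratio: 9.60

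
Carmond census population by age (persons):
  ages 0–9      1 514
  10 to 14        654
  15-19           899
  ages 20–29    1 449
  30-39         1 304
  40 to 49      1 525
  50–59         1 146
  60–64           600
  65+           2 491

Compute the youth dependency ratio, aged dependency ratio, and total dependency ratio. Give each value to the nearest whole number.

Youth dependency ratio: 31
Old-age dependency ratio: 36
Total dependency ratio: 67

0–14: 1 514 + 654 = 2 168
15–64: 899 + 1 449 + 1 304 + 1 525 + 1 146 + 600 = 6 923
65+: 2 491
Youth dependency ratio = 2 168 / 6 923 × 100 = 31
Old-age dependency ratio = 2 491 / 6 923 × 100 = 36
Total dependency ratio = (2 168 + 2 491) / 6 923 × 100 = 4 659 / 6 923 × 100 = 67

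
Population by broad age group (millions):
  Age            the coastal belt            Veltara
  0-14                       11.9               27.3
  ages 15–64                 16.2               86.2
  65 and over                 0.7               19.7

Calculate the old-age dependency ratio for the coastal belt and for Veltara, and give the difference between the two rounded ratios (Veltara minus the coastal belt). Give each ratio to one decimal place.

the coastal belt: 0.7 / 16.2 × 100 = 4.3
Veltara: 19.7 / 86.2 × 100 = 22.9

the coastal belt: 4.3
Veltara: 22.9
Difference: +18.6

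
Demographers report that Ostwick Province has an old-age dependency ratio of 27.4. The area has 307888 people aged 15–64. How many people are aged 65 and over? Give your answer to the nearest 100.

Aged 65 and over: 84400

Old-age dependency ratio = elderly / working-age × 100
27.4 = E / 307888 × 100
⇒ 84400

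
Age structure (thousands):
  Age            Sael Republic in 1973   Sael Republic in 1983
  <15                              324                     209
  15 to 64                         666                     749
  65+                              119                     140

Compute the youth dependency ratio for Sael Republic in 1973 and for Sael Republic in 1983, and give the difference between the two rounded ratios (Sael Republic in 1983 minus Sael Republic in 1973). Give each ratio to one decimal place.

Sael Republic in 1973: 324 / 666 × 100 = 48.6
Sael Republic in 1983: 209 / 749 × 100 = 27.9

Sael Republic in 1973: 48.6
Sael Republic in 1983: 27.9
Difference: -20.7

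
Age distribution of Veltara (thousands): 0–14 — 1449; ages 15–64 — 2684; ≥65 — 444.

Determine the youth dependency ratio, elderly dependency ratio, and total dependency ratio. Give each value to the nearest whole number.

Youth dependency ratio = 1449 / 2684 × 100 = 54
Old-age dependency ratio = 444 / 2684 × 100 = 17
Total dependency ratio = (1449 + 444) / 2684 × 100 = 1893 / 2684 × 100 = 71

Youth dependency ratio: 54
Old-age dependency ratio: 17
Total dependency ratio: 71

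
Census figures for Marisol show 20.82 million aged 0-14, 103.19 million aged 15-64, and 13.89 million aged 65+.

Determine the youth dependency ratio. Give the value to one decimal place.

Youth dependency ratio: 20.2

Youth dependency ratio = 20.82 / 103.19 × 100 = 20.2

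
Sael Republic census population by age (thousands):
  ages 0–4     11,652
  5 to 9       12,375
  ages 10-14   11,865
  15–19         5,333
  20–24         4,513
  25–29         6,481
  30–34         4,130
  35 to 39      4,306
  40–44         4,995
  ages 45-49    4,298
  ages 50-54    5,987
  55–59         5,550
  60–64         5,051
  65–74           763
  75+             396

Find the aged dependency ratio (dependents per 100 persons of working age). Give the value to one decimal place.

Old-age dependency ratio: 2.3

0–14: 11,652 + 12,375 + 11,865 = 35,892
15–64: 5,333 + 4,513 + 6,481 + 4,130 + 4,306 + 4,995 + 4,298 + 5,987 + 5,550 + 5,051 = 50,644
65+: 763 + 396 = 1,159
Old-age dependency ratio = 1,159 / 50,644 × 100 = 2.3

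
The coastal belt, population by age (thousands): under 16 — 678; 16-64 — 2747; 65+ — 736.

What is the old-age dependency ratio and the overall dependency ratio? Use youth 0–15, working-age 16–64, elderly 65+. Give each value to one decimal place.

Old-age dependency ratio: 26.8
Total dependency ratio: 51.5

Old-age dependency ratio = 736 / 2747 × 100 = 26.8
Total dependency ratio = (678 + 736) / 2747 × 100 = 1414 / 2747 × 100 = 51.5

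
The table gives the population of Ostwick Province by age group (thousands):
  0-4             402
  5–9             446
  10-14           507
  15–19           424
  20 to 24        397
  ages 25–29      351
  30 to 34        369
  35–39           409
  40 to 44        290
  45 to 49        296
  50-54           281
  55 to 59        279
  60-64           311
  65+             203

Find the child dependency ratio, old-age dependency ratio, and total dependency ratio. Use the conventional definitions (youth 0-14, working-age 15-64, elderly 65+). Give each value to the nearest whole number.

0–14: 402 + 446 + 507 = 1,355
15–64: 424 + 397 + 351 + 369 + 409 + 290 + 296 + 281 + 279 + 311 = 3,407
65+: 203
Youth dependency ratio = 1,355 / 3,407 × 100 = 40
Old-age dependency ratio = 203 / 3,407 × 100 = 6
Total dependency ratio = (1,355 + 203) / 3,407 × 100 = 1,558 / 3,407 × 100 = 46

Youth dependency ratio: 40
Old-age dependency ratio: 6
Total dependency ratio: 46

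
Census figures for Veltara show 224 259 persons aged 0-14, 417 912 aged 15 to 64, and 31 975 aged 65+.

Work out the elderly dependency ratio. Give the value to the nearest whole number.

Old-age dependency ratio: 8

Old-age dependency ratio = 31 975 / 417 912 × 100 = 8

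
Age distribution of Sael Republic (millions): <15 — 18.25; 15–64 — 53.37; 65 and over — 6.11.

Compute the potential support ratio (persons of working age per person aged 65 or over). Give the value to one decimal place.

Potential support ratio: 8.7

Potential support ratio = 53.37 / 6.11 = 8.7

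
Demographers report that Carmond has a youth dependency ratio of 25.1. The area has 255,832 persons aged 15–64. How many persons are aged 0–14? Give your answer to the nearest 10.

Youth dependency ratio = youth / working-age × 100
25.1 = Y / 255,832 × 100
⇒ 64,210

Aged 0–14: 64,210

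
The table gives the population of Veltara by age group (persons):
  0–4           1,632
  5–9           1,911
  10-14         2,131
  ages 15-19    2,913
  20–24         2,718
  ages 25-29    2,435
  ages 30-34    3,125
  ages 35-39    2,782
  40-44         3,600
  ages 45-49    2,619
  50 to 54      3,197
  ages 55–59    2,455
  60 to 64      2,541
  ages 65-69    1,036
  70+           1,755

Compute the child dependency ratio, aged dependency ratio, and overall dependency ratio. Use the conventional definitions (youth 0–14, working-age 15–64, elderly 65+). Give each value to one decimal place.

0–14: 1,632 + 1,911 + 2,131 = 5,674
15–64: 2,913 + 2,718 + 2,435 + 3,125 + 2,782 + 3,600 + 2,619 + 3,197 + 2,455 + 2,541 = 28,385
65+: 1,036 + 1,755 = 2,791
Youth dependency ratio = 5,674 / 28,385 × 100 = 20.0
Old-age dependency ratio = 2,791 / 28,385 × 100 = 9.8
Total dependency ratio = (5,674 + 2,791) / 28,385 × 100 = 8,465 / 28,385 × 100 = 29.8

Youth dependency ratio: 20.0
Old-age dependency ratio: 9.8
Total dependency ratio: 29.8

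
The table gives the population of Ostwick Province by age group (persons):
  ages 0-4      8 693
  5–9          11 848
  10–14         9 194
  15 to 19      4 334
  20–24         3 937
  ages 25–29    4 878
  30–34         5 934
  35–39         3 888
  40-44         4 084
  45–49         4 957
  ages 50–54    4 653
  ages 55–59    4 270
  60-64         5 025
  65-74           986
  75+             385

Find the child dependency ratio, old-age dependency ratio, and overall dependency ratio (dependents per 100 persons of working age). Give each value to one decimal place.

Youth dependency ratio: 64.7
Old-age dependency ratio: 3.0
Total dependency ratio: 67.7

0–14: 8 693 + 11 848 + 9 194 = 29 735
15–64: 4 334 + 3 937 + 4 878 + 5 934 + 3 888 + 4 084 + 4 957 + 4 653 + 4 270 + 5 025 = 45 960
65+: 986 + 385 = 1 371
Youth dependency ratio = 29 735 / 45 960 × 100 = 64.7
Old-age dependency ratio = 1 371 / 45 960 × 100 = 3.0
Total dependency ratio = (29 735 + 1 371) / 45 960 × 100 = 31 106 / 45 960 × 100 = 67.7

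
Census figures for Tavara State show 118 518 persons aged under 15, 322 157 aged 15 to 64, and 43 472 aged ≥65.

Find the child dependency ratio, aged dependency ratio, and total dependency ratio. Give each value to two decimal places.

Youth dependency ratio: 36.79
Old-age dependency ratio: 13.49
Total dependency ratio: 50.28

Youth dependency ratio = 118 518 / 322 157 × 100 = 36.79
Old-age dependency ratio = 43 472 / 322 157 × 100 = 13.49
Total dependency ratio = (118 518 + 43 472) / 322 157 × 100 = 161 990 / 322 157 × 100 = 50.28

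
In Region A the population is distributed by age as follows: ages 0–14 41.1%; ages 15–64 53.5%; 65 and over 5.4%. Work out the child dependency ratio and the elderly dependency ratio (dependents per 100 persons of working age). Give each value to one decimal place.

Youth dependency ratio = 41.1 / 53.5 × 100 = 76.8
Old-age dependency ratio = 5.4 / 53.5 × 100 = 10.1

Youth dependency ratio: 76.8
Old-age dependency ratio: 10.1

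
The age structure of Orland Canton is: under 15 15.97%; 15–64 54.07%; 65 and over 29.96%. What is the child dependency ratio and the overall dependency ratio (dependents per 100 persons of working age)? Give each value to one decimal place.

Youth dependency ratio: 29.5
Total dependency ratio: 84.9

Youth dependency ratio = 15.97 / 54.07 × 100 = 29.5
Total dependency ratio = (15.97 + 29.96) / 54.07 × 100 = 45.93 / 54.07 × 100 = 84.9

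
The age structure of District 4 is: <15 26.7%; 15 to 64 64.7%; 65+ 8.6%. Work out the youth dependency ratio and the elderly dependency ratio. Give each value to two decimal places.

Youth dependency ratio = 26.7 / 64.7 × 100 = 41.27
Old-age dependency ratio = 8.6 / 64.7 × 100 = 13.29

Youth dependency ratio: 41.27
Old-age dependency ratio: 13.29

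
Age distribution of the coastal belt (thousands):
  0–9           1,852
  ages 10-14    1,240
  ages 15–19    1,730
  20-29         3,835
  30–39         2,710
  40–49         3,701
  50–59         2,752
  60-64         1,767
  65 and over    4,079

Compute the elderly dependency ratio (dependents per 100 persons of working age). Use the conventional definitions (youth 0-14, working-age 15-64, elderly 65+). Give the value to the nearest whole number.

Old-age dependency ratio: 25

0–14: 1,852 + 1,240 = 3,092
15–64: 1,730 + 3,835 + 2,710 + 3,701 + 2,752 + 1,767 = 16,495
65+: 4,079
Old-age dependency ratio = 4,079 / 16,495 × 100 = 25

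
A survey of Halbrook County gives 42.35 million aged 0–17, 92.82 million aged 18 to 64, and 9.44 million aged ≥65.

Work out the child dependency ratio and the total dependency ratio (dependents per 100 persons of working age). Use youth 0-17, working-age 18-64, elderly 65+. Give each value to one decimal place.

Youth dependency ratio = 42.35 / 92.82 × 100 = 45.6
Total dependency ratio = (42.35 + 9.44) / 92.82 × 100 = 51.79 / 92.82 × 100 = 55.8

Youth dependency ratio: 45.6
Total dependency ratio: 55.8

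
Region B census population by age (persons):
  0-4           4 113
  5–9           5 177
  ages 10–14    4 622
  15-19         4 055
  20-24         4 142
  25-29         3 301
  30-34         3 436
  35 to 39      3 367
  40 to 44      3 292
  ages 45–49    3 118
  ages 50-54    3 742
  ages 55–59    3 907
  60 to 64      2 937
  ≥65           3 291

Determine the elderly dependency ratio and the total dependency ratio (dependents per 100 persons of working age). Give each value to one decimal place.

0–14: 4 113 + 5 177 + 4 622 = 13 912
15–64: 4 055 + 4 142 + 3 301 + 3 436 + 3 367 + 3 292 + 3 118 + 3 742 + 3 907 + 2 937 = 35 297
65+: 3 291
Old-age dependency ratio = 3 291 / 35 297 × 100 = 9.3
Total dependency ratio = (13 912 + 3 291) / 35 297 × 100 = 17 203 / 35 297 × 100 = 48.7

Old-age dependency ratio: 9.3
Total dependency ratio: 48.7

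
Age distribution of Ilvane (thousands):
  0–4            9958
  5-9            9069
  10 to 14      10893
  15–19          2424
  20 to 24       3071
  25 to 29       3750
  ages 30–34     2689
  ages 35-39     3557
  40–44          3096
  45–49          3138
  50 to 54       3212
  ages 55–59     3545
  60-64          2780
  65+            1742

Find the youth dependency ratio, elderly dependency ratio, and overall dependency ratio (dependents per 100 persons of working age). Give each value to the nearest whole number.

0–14: 9958 + 9069 + 10893 = 29920
15–64: 2424 + 3071 + 3750 + 2689 + 3557 + 3096 + 3138 + 3212 + 3545 + 2780 = 31262
65+: 1742
Youth dependency ratio = 29920 / 31262 × 100 = 96
Old-age dependency ratio = 1742 / 31262 × 100 = 6
Total dependency ratio = (29920 + 1742) / 31262 × 100 = 31662 / 31262 × 100 = 101

Youth dependency ratio: 96
Old-age dependency ratio: 6
Total dependency ratio: 101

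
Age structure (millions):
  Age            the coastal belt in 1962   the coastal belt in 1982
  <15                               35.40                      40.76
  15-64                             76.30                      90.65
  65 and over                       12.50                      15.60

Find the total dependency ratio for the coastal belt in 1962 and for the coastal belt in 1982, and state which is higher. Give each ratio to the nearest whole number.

the coastal belt in 1962: (35.40 + 12.50) / 76.30 × 100 = 47.90 / 76.30 × 100 = 63
the coastal belt in 1982: (40.76 + 15.60) / 90.65 × 100 = 56.36 / 90.65 × 100 = 62

the coastal belt in 1962: 63
the coastal belt in 1982: 62
Higher: the coastal belt in 1962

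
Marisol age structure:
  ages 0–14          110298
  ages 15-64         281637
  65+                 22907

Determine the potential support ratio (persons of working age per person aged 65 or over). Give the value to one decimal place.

Potential support ratio: 12.3

Potential support ratio = 281637 / 22907 = 12.3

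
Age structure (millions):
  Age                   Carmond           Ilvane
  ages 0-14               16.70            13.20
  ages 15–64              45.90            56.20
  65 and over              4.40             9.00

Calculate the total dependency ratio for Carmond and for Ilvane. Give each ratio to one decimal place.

Carmond: (16.70 + 4.40) / 45.90 × 100 = 21.10 / 45.90 × 100 = 46.0
Ilvane: (13.20 + 9.00) / 56.20 × 100 = 22.20 / 56.20 × 100 = 39.5

Carmond: 46.0
Ilvane: 39.5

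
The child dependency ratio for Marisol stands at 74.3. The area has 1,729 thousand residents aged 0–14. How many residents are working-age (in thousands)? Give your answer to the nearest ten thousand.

Working-age: 2,330

Youth dependency ratio = youth / working-age × 100
74.3 = 1,729 / W × 100
⇒ 2,330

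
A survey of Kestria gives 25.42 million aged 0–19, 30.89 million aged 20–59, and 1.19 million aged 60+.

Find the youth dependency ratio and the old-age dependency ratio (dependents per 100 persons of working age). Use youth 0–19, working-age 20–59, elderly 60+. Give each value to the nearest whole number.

Youth dependency ratio: 82
Old-age dependency ratio: 4

Youth dependency ratio = 25.42 / 30.89 × 100 = 82
Old-age dependency ratio = 1.19 / 30.89 × 100 = 4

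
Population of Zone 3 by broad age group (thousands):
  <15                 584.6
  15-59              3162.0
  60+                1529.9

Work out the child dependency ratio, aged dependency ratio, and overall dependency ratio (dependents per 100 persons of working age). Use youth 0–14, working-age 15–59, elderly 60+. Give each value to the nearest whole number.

Youth dependency ratio: 18
Old-age dependency ratio: 48
Total dependency ratio: 67

Youth dependency ratio = 584.6 / 3162.0 × 100 = 18
Old-age dependency ratio = 1529.9 / 3162.0 × 100 = 48
Total dependency ratio = (584.6 + 1529.9) / 3162.0 × 100 = 2114.5 / 3162.0 × 100 = 67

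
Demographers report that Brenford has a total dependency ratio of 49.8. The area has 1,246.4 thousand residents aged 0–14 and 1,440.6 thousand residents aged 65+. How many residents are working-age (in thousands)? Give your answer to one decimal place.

Total dependency ratio = (youth + elderly) / working-age × 100
49.8 = (1,246.4 + 1,440.6) / W × 100
⇒ 5,395.6

Working-age: 5,395.6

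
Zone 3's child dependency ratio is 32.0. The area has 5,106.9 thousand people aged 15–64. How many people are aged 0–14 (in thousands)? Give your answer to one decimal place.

Aged 0–14: 1,634.2

Youth dependency ratio = youth / working-age × 100
32.0 = Y / 5,106.9 × 100
⇒ 1,634.2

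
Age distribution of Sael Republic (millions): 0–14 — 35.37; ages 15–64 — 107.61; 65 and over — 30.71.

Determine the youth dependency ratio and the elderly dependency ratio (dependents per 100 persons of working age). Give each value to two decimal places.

Youth dependency ratio: 32.87
Old-age dependency ratio: 28.54

Youth dependency ratio = 35.37 / 107.61 × 100 = 32.87
Old-age dependency ratio = 30.71 / 107.61 × 100 = 28.54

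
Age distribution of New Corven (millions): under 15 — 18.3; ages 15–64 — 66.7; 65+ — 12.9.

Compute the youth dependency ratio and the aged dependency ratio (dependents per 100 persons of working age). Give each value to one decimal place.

Youth dependency ratio: 27.4
Old-age dependency ratio: 19.3

Youth dependency ratio = 18.3 / 66.7 × 100 = 27.4
Old-age dependency ratio = 12.9 / 66.7 × 100 = 19.3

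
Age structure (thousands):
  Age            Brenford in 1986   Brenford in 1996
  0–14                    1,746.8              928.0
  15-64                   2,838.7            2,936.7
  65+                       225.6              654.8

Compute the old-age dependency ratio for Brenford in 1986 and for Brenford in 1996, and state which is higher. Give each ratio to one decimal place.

Brenford in 1986: 7.9
Brenford in 1996: 22.3
Higher: Brenford in 1996

Brenford in 1986: 225.6 / 2,838.7 × 100 = 7.9
Brenford in 1996: 654.8 / 2,936.7 × 100 = 22.3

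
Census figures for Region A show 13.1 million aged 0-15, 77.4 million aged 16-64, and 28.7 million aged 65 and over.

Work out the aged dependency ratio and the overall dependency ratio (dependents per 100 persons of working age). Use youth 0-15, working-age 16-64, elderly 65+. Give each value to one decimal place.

Old-age dependency ratio = 28.7 / 77.4 × 100 = 37.1
Total dependency ratio = (13.1 + 28.7) / 77.4 × 100 = 41.8 / 77.4 × 100 = 54.0

Old-age dependency ratio: 37.1
Total dependency ratio: 54.0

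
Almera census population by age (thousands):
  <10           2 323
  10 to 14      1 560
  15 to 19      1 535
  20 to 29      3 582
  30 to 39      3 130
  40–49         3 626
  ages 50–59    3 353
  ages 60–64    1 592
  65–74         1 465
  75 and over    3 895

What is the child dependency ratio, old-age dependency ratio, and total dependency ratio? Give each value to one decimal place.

Youth dependency ratio: 23.1
Old-age dependency ratio: 31.9
Total dependency ratio: 55.0

0–14: 2 323 + 1 560 = 3 883
15–64: 1 535 + 3 582 + 3 130 + 3 626 + 3 353 + 1 592 = 16 818
65+: 1 465 + 3 895 = 5 360
Youth dependency ratio = 3 883 / 16 818 × 100 = 23.1
Old-age dependency ratio = 5 360 / 16 818 × 100 = 31.9
Total dependency ratio = (3 883 + 5 360) / 16 818 × 100 = 9 243 / 16 818 × 100 = 55.0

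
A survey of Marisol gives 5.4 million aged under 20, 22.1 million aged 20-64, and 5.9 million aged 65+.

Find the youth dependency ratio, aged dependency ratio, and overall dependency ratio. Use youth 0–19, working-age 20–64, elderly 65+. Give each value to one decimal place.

Youth dependency ratio = 5.4 / 22.1 × 100 = 24.4
Old-age dependency ratio = 5.9 / 22.1 × 100 = 26.7
Total dependency ratio = (5.4 + 5.9) / 22.1 × 100 = 11.3 / 22.1 × 100 = 51.1

Youth dependency ratio: 24.4
Old-age dependency ratio: 26.7
Total dependency ratio: 51.1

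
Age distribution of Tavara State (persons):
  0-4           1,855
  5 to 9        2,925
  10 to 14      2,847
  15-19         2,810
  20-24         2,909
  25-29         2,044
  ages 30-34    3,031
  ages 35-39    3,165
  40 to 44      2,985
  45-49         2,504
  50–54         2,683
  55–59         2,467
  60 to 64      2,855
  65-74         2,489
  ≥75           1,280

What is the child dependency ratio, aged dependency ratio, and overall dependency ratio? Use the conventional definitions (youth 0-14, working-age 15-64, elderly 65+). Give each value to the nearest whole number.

0–14: 1,855 + 2,925 + 2,847 = 7,627
15–64: 2,810 + 2,909 + 2,044 + 3,031 + 3,165 + 2,985 + 2,504 + 2,683 + 2,467 + 2,855 = 27,453
65+: 2,489 + 1,280 = 3,769
Youth dependency ratio = 7,627 / 27,453 × 100 = 28
Old-age dependency ratio = 3,769 / 27,453 × 100 = 14
Total dependency ratio = (7,627 + 3,769) / 27,453 × 100 = 11,396 / 27,453 × 100 = 42

Youth dependency ratio: 28
Old-age dependency ratio: 14
Total dependency ratio: 42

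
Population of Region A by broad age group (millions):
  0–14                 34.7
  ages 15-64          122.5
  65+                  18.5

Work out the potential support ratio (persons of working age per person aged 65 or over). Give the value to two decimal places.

Potential support ratio: 6.62

Potential support ratio = 122.5 / 18.5 = 6.62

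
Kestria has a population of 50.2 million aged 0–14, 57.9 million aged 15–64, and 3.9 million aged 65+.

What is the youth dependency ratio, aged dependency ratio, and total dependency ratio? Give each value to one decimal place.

Youth dependency ratio = 50.2 / 57.9 × 100 = 86.7
Old-age dependency ratio = 3.9 / 57.9 × 100 = 6.7
Total dependency ratio = (50.2 + 3.9) / 57.9 × 100 = 54.1 / 57.9 × 100 = 93.4

Youth dependency ratio: 86.7
Old-age dependency ratio: 6.7
Total dependency ratio: 93.4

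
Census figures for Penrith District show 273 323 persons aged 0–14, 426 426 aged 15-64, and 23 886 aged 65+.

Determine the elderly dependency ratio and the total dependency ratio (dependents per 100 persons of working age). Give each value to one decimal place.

Old-age dependency ratio = 23 886 / 426 426 × 100 = 5.6
Total dependency ratio = (273 323 + 23 886) / 426 426 × 100 = 297 209 / 426 426 × 100 = 69.7

Old-age dependency ratio: 5.6
Total dependency ratio: 69.7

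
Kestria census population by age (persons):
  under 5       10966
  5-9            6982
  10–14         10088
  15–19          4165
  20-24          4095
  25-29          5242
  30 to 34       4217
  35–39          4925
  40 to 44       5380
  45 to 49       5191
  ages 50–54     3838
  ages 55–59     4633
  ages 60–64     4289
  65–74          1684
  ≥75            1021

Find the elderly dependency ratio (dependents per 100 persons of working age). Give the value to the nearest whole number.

0–14: 10966 + 6982 + 10088 = 28036
15–64: 4165 + 4095 + 5242 + 4217 + 4925 + 5380 + 5191 + 3838 + 4633 + 4289 = 45975
65+: 1684 + 1021 = 2705
Old-age dependency ratio = 2705 / 45975 × 100 = 6

Old-age dependency ratio: 6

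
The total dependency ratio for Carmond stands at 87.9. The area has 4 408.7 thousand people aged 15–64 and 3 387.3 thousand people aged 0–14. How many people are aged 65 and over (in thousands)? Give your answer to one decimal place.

Aged 65 and over: 487.9

Total dependency ratio = (youth + elderly) / working-age × 100
87.9 = (3 387.3 + E) / 4 408.7 × 100
⇒ 487.9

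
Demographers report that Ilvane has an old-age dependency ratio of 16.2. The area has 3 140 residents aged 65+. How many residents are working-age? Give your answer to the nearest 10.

Working-age: 19 380

Old-age dependency ratio = elderly / working-age × 100
16.2 = 3 140 / W × 100
⇒ 19 380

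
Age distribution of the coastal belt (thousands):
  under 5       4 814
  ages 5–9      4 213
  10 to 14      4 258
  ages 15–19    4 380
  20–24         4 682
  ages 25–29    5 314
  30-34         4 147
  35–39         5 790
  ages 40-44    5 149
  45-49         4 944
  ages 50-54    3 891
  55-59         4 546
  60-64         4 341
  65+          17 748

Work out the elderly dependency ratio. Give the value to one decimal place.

0–14: 4 814 + 4 213 + 4 258 = 13 285
15–64: 4 380 + 4 682 + 5 314 + 4 147 + 5 790 + 5 149 + 4 944 + 3 891 + 4 546 + 4 341 = 47 184
65+: 17 748
Old-age dependency ratio = 17 748 / 47 184 × 100 = 37.6

Old-age dependency ratio: 37.6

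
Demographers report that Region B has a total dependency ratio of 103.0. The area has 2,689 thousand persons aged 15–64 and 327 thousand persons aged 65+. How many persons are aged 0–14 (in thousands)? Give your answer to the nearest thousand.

Total dependency ratio = (youth + elderly) / working-age × 100
103.0 = (Y + 327) / 2,689 × 100
⇒ 2,443

Aged 0–14: 2,443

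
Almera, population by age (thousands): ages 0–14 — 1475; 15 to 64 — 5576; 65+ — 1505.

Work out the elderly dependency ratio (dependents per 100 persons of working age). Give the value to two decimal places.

Old-age dependency ratio = 1505 / 5576 × 100 = 26.99

Old-age dependency ratio: 26.99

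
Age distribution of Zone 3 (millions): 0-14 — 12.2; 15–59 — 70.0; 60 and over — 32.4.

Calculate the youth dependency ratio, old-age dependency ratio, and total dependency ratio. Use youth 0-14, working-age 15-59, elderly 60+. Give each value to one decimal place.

Youth dependency ratio: 17.4
Old-age dependency ratio: 46.3
Total dependency ratio: 63.7

Youth dependency ratio = 12.2 / 70.0 × 100 = 17.4
Old-age dependency ratio = 32.4 / 70.0 × 100 = 46.3
Total dependency ratio = (12.2 + 32.4) / 70.0 × 100 = 44.6 / 70.0 × 100 = 63.7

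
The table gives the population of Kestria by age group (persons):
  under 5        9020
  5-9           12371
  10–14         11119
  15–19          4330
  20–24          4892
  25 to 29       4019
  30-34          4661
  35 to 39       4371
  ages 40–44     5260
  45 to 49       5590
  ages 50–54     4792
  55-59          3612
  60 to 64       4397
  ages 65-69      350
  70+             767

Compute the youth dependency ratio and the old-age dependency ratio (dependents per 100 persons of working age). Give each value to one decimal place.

Youth dependency ratio: 70.8
Old-age dependency ratio: 2.4

0–14: 9020 + 12371 + 11119 = 32510
15–64: 4330 + 4892 + 4019 + 4661 + 4371 + 5260 + 5590 + 4792 + 3612 + 4397 = 45924
65+: 350 + 767 = 1117
Youth dependency ratio = 32510 / 45924 × 100 = 70.8
Old-age dependency ratio = 1117 / 45924 × 100 = 2.4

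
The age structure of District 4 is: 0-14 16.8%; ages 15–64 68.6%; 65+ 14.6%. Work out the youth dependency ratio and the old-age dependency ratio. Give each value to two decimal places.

Youth dependency ratio: 24.49
Old-age dependency ratio: 21.28

Youth dependency ratio = 16.8 / 68.6 × 100 = 24.49
Old-age dependency ratio = 14.6 / 68.6 × 100 = 21.28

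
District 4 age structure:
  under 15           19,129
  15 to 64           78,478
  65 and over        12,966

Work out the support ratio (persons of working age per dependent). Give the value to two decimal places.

Support ratio = 78,478 / (19,129 + 12,966) = 78,478 / 32,095 = 2.45

Support ratio: 2.45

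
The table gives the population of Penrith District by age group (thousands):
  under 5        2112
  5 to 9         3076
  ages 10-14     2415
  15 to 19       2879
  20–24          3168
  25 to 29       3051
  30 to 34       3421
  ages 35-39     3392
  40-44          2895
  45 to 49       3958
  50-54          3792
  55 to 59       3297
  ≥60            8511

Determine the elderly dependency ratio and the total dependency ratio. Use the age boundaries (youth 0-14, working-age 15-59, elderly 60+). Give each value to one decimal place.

Old-age dependency ratio: 28.5
Total dependency ratio: 54.0

0–14: 2112 + 3076 + 2415 = 7603
15–59: 2879 + 3168 + 3051 + 3421 + 3392 + 2895 + 3958 + 3792 + 3297 = 29853
60+: 8511
Old-age dependency ratio = 8511 / 29853 × 100 = 28.5
Total dependency ratio = (7603 + 8511) / 29853 × 100 = 16114 / 29853 × 100 = 54.0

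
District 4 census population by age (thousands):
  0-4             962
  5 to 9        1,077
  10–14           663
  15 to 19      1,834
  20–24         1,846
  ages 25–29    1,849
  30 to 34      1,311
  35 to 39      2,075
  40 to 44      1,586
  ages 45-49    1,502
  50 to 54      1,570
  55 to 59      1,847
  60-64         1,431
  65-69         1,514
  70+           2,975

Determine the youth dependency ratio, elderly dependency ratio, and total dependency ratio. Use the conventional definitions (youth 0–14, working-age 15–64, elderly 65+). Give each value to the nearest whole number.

0–14: 962 + 1,077 + 663 = 2,702
15–64: 1,834 + 1,846 + 1,849 + 1,311 + 2,075 + 1,586 + 1,502 + 1,570 + 1,847 + 1,431 = 16,851
65+: 1,514 + 2,975 = 4,489
Youth dependency ratio = 2,702 / 16,851 × 100 = 16
Old-age dependency ratio = 4,489 / 16,851 × 100 = 27
Total dependency ratio = (2,702 + 4,489) / 16,851 × 100 = 7,191 / 16,851 × 100 = 43

Youth dependency ratio: 16
Old-age dependency ratio: 27
Total dependency ratio: 43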